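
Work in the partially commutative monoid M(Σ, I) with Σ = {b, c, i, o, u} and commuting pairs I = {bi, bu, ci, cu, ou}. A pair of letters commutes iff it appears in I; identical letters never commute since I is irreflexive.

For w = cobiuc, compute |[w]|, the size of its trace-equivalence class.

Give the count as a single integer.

6

drop 0:c onto floor
drop 1:o onto {0:c}
drop 2:b onto {1:o}
drop 3:i onto {1:o}
drop 4:u onto {3:i}
drop 5:c onto {2:b}
ground layer = {0:c}
drop-orders for the pieces not yet dropped (sum over which currently-grounded one goes next):
  1 to go: {4} 1  {5} 1
  2 to go: {2,5} 1  {3,4} 1  {4,5} 2
  3 to go: {2,4,5} 3  {3,4,5} 3
  4 to go: {2,3,4,5} 6
  if 0:c drops first: 6 orders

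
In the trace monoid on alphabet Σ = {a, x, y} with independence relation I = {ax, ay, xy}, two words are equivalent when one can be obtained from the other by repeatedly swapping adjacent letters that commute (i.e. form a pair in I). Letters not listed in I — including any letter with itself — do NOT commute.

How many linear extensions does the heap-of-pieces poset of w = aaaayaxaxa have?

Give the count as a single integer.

0(a) covers ∅
1(a) covers 0:a
2(a) covers 1:a
3(a) covers 2:a
4(y) covers ∅
5(a) covers 3:a
6(x) covers ∅
7(a) covers 5:a
8(x) covers 6:x
9(a) covers 7:a
floor of heap: 0:a, 4:y, 6:x
completions by unplaced set U, small U first (add the entries for U minus each lowest piece of U):
  |U|=1: {4}:1  {8}:1  {9}:1
  |U|=2: {4,8}:2  {4,9}:2  {6,8}:1  {7,9}:1  {8,9}:2
  |U|=3: {4,6,8}:3  {4,7,9}:3  {4,8,9}:6  {5,7,9}:1  {6,8,9}:3  {7,8,9}:3
  |U|=4: {3,5,7,9}:1  {4,5,7,9}:4  {4,6,8,9}:12  {4,7,8,9}:12  {5,7,8,9}:4  {6,7,8,9}:6
  |U|=5: {2,3,5,7,9}:1  {3,4,5,7,9}:5  {3,5,7,8,9}:5  {4,5,7,8,9}:20  {4,6,7,8,9}:30  {5,6,7,8,9}:10
  |U|=6: {1,2,3,5,7,9}:1  {2,3,4,5,7,9}:6  {2,3,5,7,8,9}:6  {3,4,5,7,8,9}:30  {3,5,6,7,8,9}:15  {4,5,6,7,8,9}:60
  |U|=7: {0,1,2,3,5,7,9}:1  {1,2,3,4,5,7,9}:7  {1,2,3,5,7,8,9}:7  {2,3,4,5,7,8,9}:42  {2,3,5,6,7,8,9}:21  {3,4,5,6,7,8,9}:105
  |U|=8: {0,1,2,3,4,5,7,9}:8  {0,1,2,3,5,7,8,9}:8  {1,2,3,4,5,7,8,9}:56  {1,2,3,5,6,7,8,9}:28  {2,3,4,5,6,7,8,9}:168
  start at 0(a): 252
  start at 4(y): 36
  start at 6(x): 72
sum over floor = 360

360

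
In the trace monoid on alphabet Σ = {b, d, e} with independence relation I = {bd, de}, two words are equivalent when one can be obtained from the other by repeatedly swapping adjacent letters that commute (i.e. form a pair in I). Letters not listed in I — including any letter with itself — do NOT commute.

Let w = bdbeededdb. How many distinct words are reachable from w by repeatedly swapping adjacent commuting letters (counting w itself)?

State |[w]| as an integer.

210

drop 0:b onto floor
drop 1:d onto floor
drop 2:b onto {0:b}
drop 3:e onto {2:b}
drop 4:e onto {3:e}
drop 5:d onto {1:d}
drop 6:e onto {4:e}
drop 7:d onto {5:d}
drop 8:d onto {7:d}
drop 9:b onto {6:e}
ground layer = {0:b, 1:d}
drop-orders for the pieces not yet dropped (sum over which currently-grounded one goes next):
  1 to go: {8} 1  {9} 1
  2 to go: {6,9} 1  {7,8} 1  {8,9} 2
  3 to go: {4,6,9} 1  {5,7,8} 1  {6,8,9} 3  {7,8,9} 3
  4 to go: {1,5,7,8} 1  {3,4,6,9} 1  {4,6,8,9} 4  {5,7,8,9} 4  {6,7,8,9} 6
  5 to go: {1,5,7,8,9} 5  {2,3,4,6,9} 1  {3,4,6,8,9} 5  {4,6,7,8,9} 10  {5,6,7,8,9} 10
  6 to go: {0,2,3,4,6,9} 1  {1,5,6,7,8,9} 15  {2,3,4,6,8,9} 6  {3,4,6,7,8,9} 15  {4,5,6,7,8,9} 20
  7 to go: {0,2,3,4,6,8,9} 7  {1,4,5,6,7,8,9} 35  {2,3,4,6,7,8,9} 21  {3,4,5,6,7,8,9} 35
  8 to go: {0,2,3,4,6,7,8,9} 28  {1,3,4,5,6,7,8,9} 70  {2,3,4,5,6,7,8,9} 56
  if 0:b drops first: 126 orders
  if 1:d drops first: 84 orders
heap linearizations: 210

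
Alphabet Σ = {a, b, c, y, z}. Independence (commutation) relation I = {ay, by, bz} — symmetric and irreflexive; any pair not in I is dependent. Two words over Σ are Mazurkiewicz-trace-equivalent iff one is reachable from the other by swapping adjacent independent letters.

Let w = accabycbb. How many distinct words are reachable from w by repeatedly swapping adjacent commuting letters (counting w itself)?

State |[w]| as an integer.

#0=a has no predecessor
#1=c depends on [0:a]
#2=c depends on [1:c]
#3=a depends on [2:c]
#4=b depends on [3:a]
#5=y depends on [2:c]
#6=c depends on [4:b, 5:y]
#7=b depends on [6:c]
#8=b depends on [7:b]
sources: [0:a]
N(rest) = Σ N(rest − s) over sources s of rest; N(one piece) = 1:
  size 1 → [8]=1
  size 2 → [7,8]=1
  size 3 → [6,7,8]=1
  size 4 → [4,6,7,8]=1  [5,6,7,8]=1
  size 5 → [3,4,6,7,8]=1  [4,5,6,7,8]=2
  size 6 → [3,4,5,6,7,8]=3
  size 7 → [2,3,4,5,6,7,8]=3
  first=0(a) contributes 3

3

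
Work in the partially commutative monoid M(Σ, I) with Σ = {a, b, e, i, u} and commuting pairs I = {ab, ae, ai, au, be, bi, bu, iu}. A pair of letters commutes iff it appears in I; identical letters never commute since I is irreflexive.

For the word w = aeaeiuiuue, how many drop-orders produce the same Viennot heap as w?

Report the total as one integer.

450

#0=a has no predecessor
#1=e has no predecessor
#2=a depends on [0:a]
#3=e depends on [1:e]
#4=i depends on [3:e]
#5=u depends on [3:e]
#6=i depends on [4:i]
#7=u depends on [5:u]
#8=u depends on [7:u]
#9=e depends on [6:i, 8:u]
sources: [0:a, 1:e]
N(rest) = Σ N(rest − s) over sources s of rest; N(one piece) = 1:
  size 1 → [2]=1  [9]=1
  size 2 → [0,2]=1  [2,9]=2  [6,9]=1  [8,9]=1
  size 3 → [0,2,9]=3  [2,6,9]=3  [2,8,9]=3  [4,6,9]=1  [6,8,9]=2  [7,8,9]=1
  size 4 → [0,2,6,9]=6  [0,2,8,9]=6  [2,4,6,9]=4  [2,6,8,9]=8  [2,7,8,9]=4  [4,6,8,9]=3  [5,7,8,9]=1  [6,7,8,9]=3
  size 5 → [0,2,4,6,9]=10  [0,2,6,8,9]=20  [0,2,7,8,9]=10  [2,4,6,8,9]=15  [2,5,7,8,9]=5  [2,6,7,8,9]=15  [4,6,7,8,9]=6  [5,6,7,8,9]=4
  size 6 → [0,2,4,6,8,9]=45  [0,2,5,7,8,9]=15  [0,2,6,7,8,9]=45  [2,4,6,7,8,9]=36  [2,5,6,7,8,9]=24  [4,5,6,7,8,9]=10
  size 7 → [0,2,4,6,7,8,9]=126  [0,2,5,6,7,8,9]=84  [2,4,5,6,7,8,9]=70  [3,4,5,6,7,8,9]=10
  size 8 → [0,2,4,5,6,7,8,9]=280  [1,3,4,5,6,7,8,9]=10  [2,3,4,5,6,7,8,9]=80
  first=0(a) contributes 90
  first=1(e) contributes 360
|[w]| = 450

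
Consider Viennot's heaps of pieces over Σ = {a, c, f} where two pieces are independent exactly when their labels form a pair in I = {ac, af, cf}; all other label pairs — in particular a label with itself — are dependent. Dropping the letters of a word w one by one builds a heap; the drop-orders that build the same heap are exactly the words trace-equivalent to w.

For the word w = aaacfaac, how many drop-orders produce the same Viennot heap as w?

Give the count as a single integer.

piece 0:a — minimal
piece 1:a rests on {0:a}
piece 2:a rests on {1:a}
piece 3:c — minimal
piece 4:f — minimal
piece 5:a rests on {2:a}
piece 6:a rests on {5:a}
piece 7:c rests on {3:c}
minimal pieces: {0:a, 3:c, 4:f}
ways to finish when only these pieces remain (= sum over removing one remaining piece with nothing left below it):
  1 left: {4}→1  {6}→1  {7}→1
  2 left: {3,7}→1  {4,6}→2  {4,7}→2  {5,6}→1  {6,7}→2
  3 left: {2,5,6}→1  {3,4,7}→3  {3,6,7}→3  {4,5,6}→3  {4,6,7}→6  {5,6,7}→3
  4 left: {1,2,5,6}→1  {2,4,5,6}→4  {2,5,6,7}→4  {3,4,6,7}→12  {3,5,6,7}→6  {4,5,6,7}→12
  5 left: {0,1,2,5,6}→1  {1,2,4,5,6}→5  {1,2,5,6,7}→5  {2,3,5,6,7}→10  {2,4,5,6,7}→20  {3,4,5,6,7}→30
  6 left: {0,1,2,4,5,6}→6  {0,1,2,5,6,7}→6  {1,2,3,5,6,7}→15  {1,2,4,5,6,7}→30  {2,3,4,5,6,7}→60
  placing 0:a first → 105 extensions
  placing 3:c first → 42 extensions
  placing 4:f first → 21 extensions
total linear extensions = 168

168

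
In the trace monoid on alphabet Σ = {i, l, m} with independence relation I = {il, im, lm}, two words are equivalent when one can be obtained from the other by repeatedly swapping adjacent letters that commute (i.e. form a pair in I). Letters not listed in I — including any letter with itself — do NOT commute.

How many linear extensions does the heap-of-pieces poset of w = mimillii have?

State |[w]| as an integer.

420

#0=m has no predecessor
#1=i has no predecessor
#2=m depends on [0:m]
#3=i depends on [1:i]
#4=l has no predecessor
#5=l depends on [4:l]
#6=i depends on [3:i]
#7=i depends on [6:i]
sources: [0:m, 1:i, 4:l]
N(rest) = Σ N(rest − s) over sources s of rest; N(one piece) = 1:
  size 1 → [2]=1  [5]=1  [7]=1
  size 2 → [0,2]=1  [2,5]=2  [2,7]=2  [4,5]=1  [5,7]=2  [6,7]=1
  size 3 → [0,2,5]=3  [0,2,7]=3  [2,4,5]=3  [2,5,7]=6  [2,6,7]=3  [3,6,7]=1  [4,5,7]=3  [5,6,7]=3
  size 4 → [0,2,4,5]=6  [0,2,5,7]=12  [0,2,6,7]=6  [1,3,6,7]=1  [2,3,6,7]=4  [2,4,5,7]=12  [2,5,6,7]=12  [3,5,6,7]=4  [4,5,6,7]=6
  size 5 → [0,2,3,6,7]=10  [0,2,4,5,7]=30  [0,2,5,6,7]=30  [1,2,3,6,7]=5  [1,3,5,6,7]=5  [2,3,5,6,7]=20  [2,4,5,6,7]=30  [3,4,5,6,7]=10
  size 6 → [0,1,2,3,6,7]=15  [0,2,3,5,6,7]=60  [0,2,4,5,6,7]=90  [1,2,3,5,6,7]=30  [1,3,4,5,6,7]=15  [2,3,4,5,6,7]=60
  first=0(m) contributes 105
  first=1(i) contributes 210
  first=4(l) contributes 105
|[w]| = 420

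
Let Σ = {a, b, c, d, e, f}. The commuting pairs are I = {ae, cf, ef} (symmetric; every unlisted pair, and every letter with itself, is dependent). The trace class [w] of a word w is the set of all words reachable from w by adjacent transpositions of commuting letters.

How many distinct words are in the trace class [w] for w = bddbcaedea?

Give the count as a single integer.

piece 0:b — minimal
piece 1:d rests on {0:b}
piece 2:d rests on {1:d}
piece 3:b rests on {2:d}
piece 4:c rests on {3:b}
piece 5:a rests on {4:c}
piece 6:e rests on {4:c}
piece 7:d rests on {5:a, 6:e}
piece 8:e rests on {7:d}
piece 9:a rests on {7:d}
minimal pieces: {0:b}
ways to finish when only these pieces remain (= sum over removing one remaining piece with nothing left below it):
  1 left: {8}→1  {9}→1
  2 left: {8,9}→2
  3 left: {7,8,9}→2
  4 left: {5,7,8,9}→2  {6,7,8,9}→2
  5 left: {5,6,7,8,9}→4
  6 left: {4,5,6,7,8,9}→4
  7 left: {3,4,5,6,7,8,9}→4
  8 left: {2,3,4,5,6,7,8,9}→4
  placing 0:b first → 4 extensions

4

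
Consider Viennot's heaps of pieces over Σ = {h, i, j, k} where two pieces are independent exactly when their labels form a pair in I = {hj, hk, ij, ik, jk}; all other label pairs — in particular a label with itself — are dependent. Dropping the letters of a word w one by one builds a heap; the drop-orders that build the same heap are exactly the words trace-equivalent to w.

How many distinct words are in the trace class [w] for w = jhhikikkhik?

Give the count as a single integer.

piece 0:j — minimal
piece 1:h — minimal
piece 2:h rests on {1:h}
piece 3:i rests on {2:h}
piece 4:k — minimal
piece 5:i rests on {3:i}
piece 6:k rests on {4:k}
piece 7:k rests on {6:k}
piece 8:h rests on {5:i}
piece 9:i rests on {8:h}
piece 10:k rests on {7:k}
minimal pieces: {0:j, 1:h, 4:k}
ways to finish when only these pieces remain (= sum over removing one remaining piece with nothing left below it):
  1 left: {0}→1  {9}→1  {10}→1
  2 left: {0,9}→2  {0,10}→2  {7,10}→1  {8,9}→1  {9,10}→2
  3 left: {0,7,10}→3  {0,8,9}→3  {0,9,10}→6  {5,8,9}→1  {6,7,10}→1  {7,9,10}→3  {8,9,10}→3
  4 left: {0,5,8,9}→4  {0,6,7,10}→4  {0,7,9,10}→12  {0,8,9,10}→12  {3,5,8,9}→1  {4,6,7,10}→1  {5,8,9,10}→4  {6,7,9,10}→4  {7,8,9,10}→6
  5 left: {0,3,5,8,9}→5  {0,4,6,7,10}→5  {0,5,8,9,10}→20  {0,6,7,9,10}→20  {0,7,8,9,10}→30  {2,3,5,8,9}→1  {3,5,8,9,10}→5  {4,6,7,9,10}→5  {5,7,8,9,10}→10  {6,7,8,9,10}→10
  6 left: {0,2,3,5,8,9}→6  {0,3,5,8,9,10}→30  {0,4,6,7,9,10}→30  {0,5,7,8,9,10}→60  {0,6,7,8,9,10}→60  {1,2,3,5,8,9}→1  {2,3,5,8,9,10}→6  {3,5,7,8,9,10}→15  {4,6,7,8,9,10}→15  {5,6,7,8,9,10}→20
  7 left: {0,1,2,3,5,8,9}→7  {0,2,3,5,8,9,10}→42  {0,3,5,7,8,9,10}→105  {0,4,6,7,8,9,10}→105  {0,5,6,7,8,9,10}→140  {1,2,3,5,8,9,10}→7  {2,3,5,7,8,9,10}→21  {3,5,6,7,8,9,10}→35  {4,5,6,7,8,9,10}→35
  8 left: {0,1,2,3,5,8,9,10}→56  {0,2,3,5,7,8,9,10}→168  {0,3,5,6,7,8,9,10}→280  {0,4,5,6,7,8,9,10}→280  {1,2,3,5,7,8,9,10}→28  {2,3,5,6,7,8,9,10}→56  {3,4,5,6,7,8,9,10}→70
  9 left: {0,1,2,3,5,7,8,9,10}→252  {0,2,3,5,6,7,8,9,10}→504  {0,3,4,5,6,7,8,9,10}→630  {1,2,3,5,6,7,8,9,10}→84  {2,3,4,5,6,7,8,9,10}→126
  placing 0:j first → 210 extensions
  placing 1:h first → 1260 extensions
  placing 4:k first → 840 extensions
total linear extensions = 2310

2310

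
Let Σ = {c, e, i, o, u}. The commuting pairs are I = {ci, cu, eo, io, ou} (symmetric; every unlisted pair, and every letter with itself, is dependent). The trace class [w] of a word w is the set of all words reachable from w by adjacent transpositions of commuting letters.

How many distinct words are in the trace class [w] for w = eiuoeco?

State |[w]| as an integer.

piece 0:e — minimal
piece 1:i rests on {0:e}
piece 2:u rests on {1:i}
piece 3:o — minimal
piece 4:e rests on {2:u}
piece 5:c rests on {3:o, 4:e}
piece 6:o rests on {5:c}
minimal pieces: {0:e, 3:o}
ways to finish when only these pieces remain (= sum over removing one remaining piece with nothing left below it):
  1 left: {6}→1
  2 left: {5,6}→1
  3 left: {3,5,6}→1  {4,5,6}→1
  4 left: {2,4,5,6}→1  {3,4,5,6}→2
  5 left: {1,2,4,5,6}→1  {2,3,4,5,6}→3
  placing 0:e first → 4 extensions
  placing 3:o first → 1 extensions
total linear extensions = 5

5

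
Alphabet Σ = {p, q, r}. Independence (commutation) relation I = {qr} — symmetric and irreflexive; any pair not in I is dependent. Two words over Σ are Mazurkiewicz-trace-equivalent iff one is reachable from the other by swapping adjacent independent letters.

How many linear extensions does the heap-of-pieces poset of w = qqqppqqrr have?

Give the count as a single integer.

6

piece 0:q — minimal
piece 1:q rests on {0:q}
piece 2:q rests on {1:q}
piece 3:p rests on {2:q}
piece 4:p rests on {3:p}
piece 5:q rests on {4:p}
piece 6:q rests on {5:q}
piece 7:r rests on {4:p}
piece 8:r rests on {7:r}
minimal pieces: {0:q}
ways to finish when only these pieces remain (= sum over removing one remaining piece with nothing left below it):
  1 left: {6}→1  {8}→1
  2 left: {5,6}→1  {6,8}→2  {7,8}→1
  3 left: {5,6,8}→3  {6,7,8}→3
  4 left: {5,6,7,8}→6
  5 left: {4,5,6,7,8}→6
  6 left: {3,4,5,6,7,8}→6
  7 left: {2,3,4,5,6,7,8}→6
  placing 0:q first → 6 extensions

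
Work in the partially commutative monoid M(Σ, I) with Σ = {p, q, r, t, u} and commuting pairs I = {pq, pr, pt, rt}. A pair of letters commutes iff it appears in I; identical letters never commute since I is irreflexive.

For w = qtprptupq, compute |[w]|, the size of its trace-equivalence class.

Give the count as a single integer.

0(q) covers ∅
1(t) covers 0:q
2(p) covers ∅
3(r) covers 0:q
4(p) covers 2:p
5(t) covers 1:t
6(u) covers 3:r, 4:p, 5:t
7(p) covers 6:u
8(q) covers 6:u
floor of heap: 0:q, 2:p
completions by unplaced set U, small U first (add the entries for U minus each lowest piece of U):
  |U|=1: {7}:1  {8}:1
  |U|=2: {7,8}:2
  |U|=3: {6,7,8}:2
  |U|=4: {3,6,7,8}:2  {4,6,7,8}:2  {5,6,7,8}:2
  |U|=5: {1,5,6,7,8}:2  {2,4,6,7,8}:2  {3,4,6,7,8}:4  {3,5,6,7,8}:4  {4,5,6,7,8}:4
  |U|=6: {1,3,5,6,7,8}:6  {1,4,5,6,7,8}:6  {2,3,4,6,7,8}:6  {2,4,5,6,7,8}:6  {3,4,5,6,7,8}:12
  |U|=7: {0,1,3,5,6,7,8}:6  {1,2,4,5,6,7,8}:12  {1,3,4,5,6,7,8}:24  {2,3,4,5,6,7,8}:24
  start at 0(q): 60
  start at 2(p): 30
sum over floor = 90

90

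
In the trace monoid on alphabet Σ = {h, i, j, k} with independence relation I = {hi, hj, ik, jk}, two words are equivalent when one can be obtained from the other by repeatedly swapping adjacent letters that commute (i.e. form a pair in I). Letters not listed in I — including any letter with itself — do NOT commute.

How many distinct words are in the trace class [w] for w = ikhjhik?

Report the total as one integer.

35

0(i) covers ∅
1(k) covers ∅
2(h) covers 1:k
3(j) covers 0:i
4(h) covers 2:h
5(i) covers 3:j
6(k) covers 4:h
floor of heap: 0:i, 1:k
completions by unplaced set U, small U first (add the entries for U minus each lowest piece of U):
  |U|=1: {5}:1  {6}:1
  |U|=2: {3,5}:1  {4,6}:1  {5,6}:2
  |U|=3: {0,3,5}:1  {2,4,6}:1  {3,5,6}:3  {4,5,6}:3
  |U|=4: {0,3,5,6}:4  {1,2,4,6}:1  {2,4,5,6}:4  {3,4,5,6}:6
  |U|=5: {0,3,4,5,6}:10  {1,2,4,5,6}:5  {2,3,4,5,6}:10
  start at 0(i): 15
  start at 1(k): 20
sum over floor = 35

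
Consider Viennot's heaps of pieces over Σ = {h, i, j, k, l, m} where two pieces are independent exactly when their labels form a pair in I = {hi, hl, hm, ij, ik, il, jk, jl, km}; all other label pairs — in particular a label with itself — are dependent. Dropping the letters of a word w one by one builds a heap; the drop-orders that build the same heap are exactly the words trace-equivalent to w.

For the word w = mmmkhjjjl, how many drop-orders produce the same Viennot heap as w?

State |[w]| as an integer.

44

#0=m has no predecessor
#1=m depends on [0:m]
#2=m depends on [1:m]
#3=k has no predecessor
#4=h depends on [3:k]
#5=j depends on [2:m, 4:h]
#6=j depends on [5:j]
#7=j depends on [6:j]
#8=l depends on [2:m, 3:k]
sources: [0:m, 3:k]
N(rest) = Σ N(rest − s) over sources s of rest; N(one piece) = 1:
  size 1 → [7]=1  [8]=1
  size 2 → [6,7]=1  [7,8]=2
  size 3 → [5,6,7]=1  [6,7,8]=3
  size 4 → [4,5,6,7]=1  [5,6,7,8]=4
  size 5 → [2,5,6,7,8]=4  [4,5,6,7,8]=5
  size 6 → [1,2,5,6,7,8]=4  [2,4,5,6,7,8]=9  [3,4,5,6,7,8]=5
  size 7 → [0,1,2,5,6,7,8]=4  [1,2,4,5,6,7,8]=13  [2,3,4,5,6,7,8]=14
  first=0(m) contributes 27
  first=3(k) contributes 17
|[w]| = 44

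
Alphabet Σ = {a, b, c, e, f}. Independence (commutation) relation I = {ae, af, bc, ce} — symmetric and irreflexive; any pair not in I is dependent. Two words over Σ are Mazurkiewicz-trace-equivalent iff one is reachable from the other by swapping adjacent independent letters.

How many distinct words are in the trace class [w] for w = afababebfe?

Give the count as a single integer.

3

#0=a has no predecessor
#1=f has no predecessor
#2=a depends on [0:a]
#3=b depends on [1:f, 2:a]
#4=a depends on [3:b]
#5=b depends on [4:a]
#6=e depends on [5:b]
#7=b depends on [6:e]
#8=f depends on [7:b]
#9=e depends on [8:f]
sources: [0:a, 1:f]
N(rest) = Σ N(rest − s) over sources s of rest; N(one piece) = 1:
  size 1 → [9]=1
  size 2 → [8,9]=1
  size 3 → [7,8,9]=1
  size 4 → [6,7,8,9]=1
  size 5 → [5,6,7,8,9]=1
  size 6 → [4,5,6,7,8,9]=1
  size 7 → [3,4,5,6,7,8,9]=1
  size 8 → [1,3,4,5,6,7,8,9]=1  [2,3,4,5,6,7,8,9]=1
  first=0(a) contributes 2
  first=1(f) contributes 1
|[w]| = 3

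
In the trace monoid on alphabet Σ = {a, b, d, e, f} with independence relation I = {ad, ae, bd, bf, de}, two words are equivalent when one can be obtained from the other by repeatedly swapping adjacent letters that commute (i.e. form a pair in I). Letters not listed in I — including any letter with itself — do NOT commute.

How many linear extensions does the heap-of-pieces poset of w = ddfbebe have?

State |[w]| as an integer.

4

#0=d has no predecessor
#1=d depends on [0:d]
#2=f depends on [1:d]
#3=b has no predecessor
#4=e depends on [2:f, 3:b]
#5=b depends on [4:e]
#6=e depends on [5:b]
sources: [0:d, 3:b]
N(rest) = Σ N(rest − s) over sources s of rest; N(one piece) = 1:
  size 1 → [6]=1
  size 2 → [5,6]=1
  size 3 → [4,5,6]=1
  size 4 → [2,4,5,6]=1  [3,4,5,6]=1
  size 5 → [1,2,4,5,6]=1  [2,3,4,5,6]=2
  first=0(d) contributes 3
  first=3(b) contributes 1
|[w]| = 4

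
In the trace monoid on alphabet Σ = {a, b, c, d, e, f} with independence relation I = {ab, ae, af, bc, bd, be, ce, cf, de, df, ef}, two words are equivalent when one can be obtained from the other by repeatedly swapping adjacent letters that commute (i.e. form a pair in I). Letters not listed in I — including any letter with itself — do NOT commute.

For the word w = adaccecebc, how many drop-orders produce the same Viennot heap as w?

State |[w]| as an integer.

360

drop 0:a onto floor
drop 1:d onto {0:a}
drop 2:a onto {1:d}
drop 3:c onto {2:a}
drop 4:c onto {3:c}
drop 5:e onto floor
drop 6:c onto {4:c}
drop 7:e onto {5:e}
drop 8:b onto floor
drop 9:c onto {6:c}
ground layer = {0:a, 5:e, 8:b}
drop-orders for the pieces not yet dropped (sum over which currently-grounded one goes next):
  1 to go: {7} 1  {8} 1  {9} 1
  2 to go: {5,7} 1  {6,9} 1  {7,8} 2  {7,9} 2  {8,9} 2
  3 to go: {4,6,9} 1  {5,7,8} 3  {5,7,9} 3  {6,7,9} 3  {6,8,9} 3  {7,8,9} 6
  4 to go: {3,4,6,9} 1  {4,6,7,9} 4  {4,6,8,9} 4  {5,6,7,9} 6  {5,7,8,9} 12  {6,7,8,9} 12
  5 to go: {2,3,4,6,9} 1  {3,4,6,7,9} 5  {3,4,6,8,9} 5  {4,5,6,7,9} 10  {4,6,7,8,9} 20  {5,6,7,8,9} 30
  6 to go: {1,2,3,4,6,9} 1  {2,3,4,6,7,9} 6  {2,3,4,6,8,9} 6  {3,4,5,6,7,9} 15  {3,4,6,7,8,9} 30  {4,5,6,7,8,9} 60
  7 to go: {0,1,2,3,4,6,9} 1  {1,2,3,4,6,7,9} 7  {1,2,3,4,6,8,9} 7  {2,3,4,5,6,7,9} 21  {2,3,4,6,7,8,9} 42  {3,4,5,6,7,8,9} 105
  8 to go: {0,1,2,3,4,6,7,9} 8  {0,1,2,3,4,6,8,9} 8  {1,2,3,4,5,6,7,9} 28  {1,2,3,4,6,7,8,9} 56  {2,3,4,5,6,7,8,9} 168
  if 0:a drops first: 252 orders
  if 5:e drops first: 72 orders
  if 8:b drops first: 36 orders
heap linearizations: 360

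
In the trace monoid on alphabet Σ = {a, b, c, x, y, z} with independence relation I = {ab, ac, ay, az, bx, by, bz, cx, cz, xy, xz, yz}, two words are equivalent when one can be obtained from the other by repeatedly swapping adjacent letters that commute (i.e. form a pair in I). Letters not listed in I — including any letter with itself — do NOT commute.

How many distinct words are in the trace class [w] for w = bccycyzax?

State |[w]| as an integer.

252

piece 0:b — minimal
piece 1:c rests on {0:b}
piece 2:c rests on {1:c}
piece 3:y rests on {2:c}
piece 4:c rests on {3:y}
piece 5:y rests on {4:c}
piece 6:z — minimal
piece 7:a — minimal
piece 8:x rests on {7:a}
minimal pieces: {0:b, 6:z, 7:a}
ways to finish when only these pieces remain (= sum over removing one remaining piece with nothing left below it):
  1 left: {5}→1  {6}→1  {8}→1
  2 left: {4,5}→1  {5,6}→2  {5,8}→2  {6,8}→2  {7,8}→1
  3 left: {3,4,5}→1  {4,5,6}→3  {4,5,8}→3  {5,6,8}→6  {5,7,8}→3  {6,7,8}→3
  4 left: {2,3,4,5}→1  {3,4,5,6}→4  {3,4,5,8}→4  {4,5,6,8}→12  {4,5,7,8}→6  {5,6,7,8}→12
  5 left: {1,2,3,4,5}→1  {2,3,4,5,6}→5  {2,3,4,5,8}→5  {3,4,5,6,8}→20  {3,4,5,7,8}→10  {4,5,6,7,8}→30
  6 left: {0,1,2,3,4,5}→1  {1,2,3,4,5,6}→6  {1,2,3,4,5,8}→6  {2,3,4,5,6,8}→30  {2,3,4,5,7,8}→15  {3,4,5,6,7,8}→60
  7 left: {0,1,2,3,4,5,6}→7  {0,1,2,3,4,5,8}→7  {1,2,3,4,5,6,8}→42  {1,2,3,4,5,7,8}→21  {2,3,4,5,6,7,8}→105
  placing 0:b first → 168 extensions
  placing 6:z first → 28 extensions
  placing 7:a first → 56 extensions
total linear extensions = 252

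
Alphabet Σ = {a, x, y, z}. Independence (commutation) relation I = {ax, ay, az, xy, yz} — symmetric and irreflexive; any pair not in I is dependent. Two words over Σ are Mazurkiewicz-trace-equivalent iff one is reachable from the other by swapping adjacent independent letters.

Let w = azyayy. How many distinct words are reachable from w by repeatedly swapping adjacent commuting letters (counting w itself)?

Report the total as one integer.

60

0(a) covers ∅
1(z) covers ∅
2(y) covers ∅
3(a) covers 0:a
4(y) covers 2:y
5(y) covers 4:y
floor of heap: 0:a, 1:z, 2:y
completions by unplaced set U, small U first (add the entries for U minus each lowest piece of U):
  |U|=1: {1}:1  {3}:1  {5}:1
  |U|=2: {0,3}:1  {1,3}:2  {1,5}:2  {3,5}:2  {4,5}:1
  |U|=3: {0,1,3}:3  {0,3,5}:3  {1,3,5}:6  {1,4,5}:3  {2,4,5}:1  {3,4,5}:3
  |U|=4: {0,1,3,5}:12  {0,3,4,5}:6  {1,2,4,5}:4  {1,3,4,5}:12  {2,3,4,5}:4
  start at 0(a): 20
  start at 1(z): 10
  start at 2(y): 30
sum over floor = 60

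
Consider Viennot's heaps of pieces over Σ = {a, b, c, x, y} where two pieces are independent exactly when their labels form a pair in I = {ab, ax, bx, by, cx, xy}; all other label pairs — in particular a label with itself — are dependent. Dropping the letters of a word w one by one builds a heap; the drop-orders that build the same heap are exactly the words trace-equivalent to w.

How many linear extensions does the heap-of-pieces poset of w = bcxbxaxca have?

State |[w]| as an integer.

168

#0=b has no predecessor
#1=c depends on [0:b]
#2=x has no predecessor
#3=b depends on [1:c]
#4=x depends on [2:x]
#5=a depends on [1:c]
#6=x depends on [4:x]
#7=c depends on [3:b, 5:a]
#8=a depends on [7:c]
sources: [0:b, 2:x]
N(rest) = Σ N(rest − s) over sources s of rest; N(one piece) = 1:
  size 1 → [6]=1  [8]=1
  size 2 → [4,6]=1  [6,8]=2  [7,8]=1
  size 3 → [2,4,6]=1  [3,7,8]=1  [4,6,8]=3  [5,7,8]=1  [6,7,8]=3
  size 4 → [2,4,6,8]=4  [3,5,7,8]=2  [3,6,7,8]=4  [4,6,7,8]=6  [5,6,7,8]=4
  size 5 → [1,3,5,7,8]=2  [2,4,6,7,8]=10  [3,4,6,7,8]=10  [3,5,6,7,8]=10  [4,5,6,7,8]=10
  size 6 → [0,1,3,5,7,8]=2  [1,3,5,6,7,8]=12  [2,3,4,6,7,8]=20  [2,4,5,6,7,8]=20  [3,4,5,6,7,8]=30
  size 7 → [0,1,3,5,6,7,8]=14  [1,3,4,5,6,7,8]=42  [2,3,4,5,6,7,8]=70
  first=0(b) contributes 112
  first=2(x) contributes 56
|[w]| = 168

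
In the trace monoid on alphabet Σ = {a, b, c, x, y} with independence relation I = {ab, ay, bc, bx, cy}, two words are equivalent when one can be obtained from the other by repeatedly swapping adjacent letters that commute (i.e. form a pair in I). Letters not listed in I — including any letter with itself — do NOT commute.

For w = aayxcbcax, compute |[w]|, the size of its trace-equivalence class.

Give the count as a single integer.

0(a) covers ∅
1(a) covers 0:a
2(y) covers ∅
3(x) covers 1:a, 2:y
4(c) covers 3:x
5(b) covers 2:y
6(c) covers 4:c
7(a) covers 6:c
8(x) covers 7:a
floor of heap: 0:a, 2:y
completions by unplaced set U, small U first (add the entries for U minus each lowest piece of U):
  |U|=1: {5}:1  {8}:1
  |U|=2: {5,8}:2  {7,8}:1
  |U|=3: {5,7,8}:3  {6,7,8}:1
  |U|=4: {4,6,7,8}:1  {5,6,7,8}:4
  |U|=5: {3,4,6,7,8}:1  {4,5,6,7,8}:5
  |U|=6: {1,3,4,6,7,8}:1  {3,4,5,6,7,8}:6
  |U|=7: {0,1,3,4,6,7,8}:1  {1,3,4,5,6,7,8}:7  {2,3,4,5,6,7,8}:6
  start at 0(a): 13
  start at 2(y): 8
sum over floor = 21

21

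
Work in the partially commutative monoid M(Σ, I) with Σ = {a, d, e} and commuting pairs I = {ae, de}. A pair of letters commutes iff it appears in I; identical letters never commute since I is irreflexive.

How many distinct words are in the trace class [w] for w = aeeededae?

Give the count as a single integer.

126

0(a) covers ∅
1(e) covers ∅
2(e) covers 1:e
3(e) covers 2:e
4(d) covers 0:a
5(e) covers 3:e
6(d) covers 4:d
7(a) covers 6:d
8(e) covers 5:e
floor of heap: 0:a, 1:e
completions by unplaced set U, small U first (add the entries for U minus each lowest piece of U):
  |U|=1: {7}:1  {8}:1
  |U|=2: {5,8}:1  {6,7}:1  {7,8}:2
  |U|=3: {3,5,8}:1  {4,6,7}:1  {5,7,8}:3  {6,7,8}:3
  |U|=4: {0,4,6,7}:1  {2,3,5,8}:1  {3,5,7,8}:4  {4,6,7,8}:4  {5,6,7,8}:6
  |U|=5: {0,4,6,7,8}:5  {1,2,3,5,8}:1  {2,3,5,7,8}:5  {3,5,6,7,8}:10  {4,5,6,7,8}:10
  |U|=6: {0,4,5,6,7,8}:15  {1,2,3,5,7,8}:6  {2,3,5,6,7,8}:15  {3,4,5,6,7,8}:20
  |U|=7: {0,3,4,5,6,7,8}:35  {1,2,3,5,6,7,8}:21  {2,3,4,5,6,7,8}:35
  start at 0(a): 56
  start at 1(e): 70
sum over floor = 126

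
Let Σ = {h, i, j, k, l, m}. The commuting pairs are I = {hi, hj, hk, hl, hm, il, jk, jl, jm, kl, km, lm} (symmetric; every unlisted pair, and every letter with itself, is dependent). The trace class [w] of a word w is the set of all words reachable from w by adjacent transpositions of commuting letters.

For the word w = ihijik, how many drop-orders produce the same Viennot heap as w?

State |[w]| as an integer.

6

#0=i has no predecessor
#1=h has no predecessor
#2=i depends on [0:i]
#3=j depends on [2:i]
#4=i depends on [3:j]
#5=k depends on [4:i]
sources: [0:i, 1:h]
N(rest) = Σ N(rest − s) over sources s of rest; N(one piece) = 1:
  size 1 → [1]=1  [5]=1
  size 2 → [1,5]=2  [4,5]=1
  size 3 → [1,4,5]=3  [3,4,5]=1
  size 4 → [1,3,4,5]=4  [2,3,4,5]=1
  first=0(i) contributes 5
  first=1(h) contributes 1
|[w]| = 6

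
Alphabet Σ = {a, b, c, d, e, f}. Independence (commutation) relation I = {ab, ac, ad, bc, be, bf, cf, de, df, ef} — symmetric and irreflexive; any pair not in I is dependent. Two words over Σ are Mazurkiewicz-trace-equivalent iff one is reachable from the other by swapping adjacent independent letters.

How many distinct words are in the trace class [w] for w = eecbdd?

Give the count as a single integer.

4

0(e) covers ∅
1(e) covers 0:e
2(c) covers 1:e
3(b) covers ∅
4(d) covers 2:c, 3:b
5(d) covers 4:d
floor of heap: 0:e, 3:b
completions by unplaced set U, small U first (add the entries for U minus each lowest piece of U):
  |U|=1: {5}:1
  |U|=2: {4,5}:1
  |U|=3: {2,4,5}:1  {3,4,5}:1
  |U|=4: {1,2,4,5}:1  {2,3,4,5}:2
  start at 0(e): 3
  start at 3(b): 1
sum over floor = 4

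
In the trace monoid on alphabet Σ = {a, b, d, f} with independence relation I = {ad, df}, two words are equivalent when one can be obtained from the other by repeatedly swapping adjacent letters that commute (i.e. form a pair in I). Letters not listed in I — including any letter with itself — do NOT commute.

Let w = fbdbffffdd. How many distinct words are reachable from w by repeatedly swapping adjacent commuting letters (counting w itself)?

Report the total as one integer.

15

drop 0:f onto floor
drop 1:b onto {0:f}
drop 2:d onto {1:b}
drop 3:b onto {2:d}
drop 4:f onto {3:b}
drop 5:f onto {4:f}
drop 6:f onto {5:f}
drop 7:f onto {6:f}
drop 8:d onto {3:b}
drop 9:d onto {8:d}
ground layer = {0:f}
drop-orders for the pieces not yet dropped (sum over which currently-grounded one goes next):
  1 to go: {7} 1  {9} 1
  2 to go: {6,7} 1  {7,9} 2  {8,9} 1
  3 to go: {5,6,7} 1  {6,7,9} 3  {7,8,9} 3
  4 to go: {4,5,6,7} 1  {5,6,7,9} 4  {6,7,8,9} 6
  5 to go: {4,5,6,7,9} 5  {5,6,7,8,9} 10
  6 to go: {4,5,6,7,8,9} 15
  7 to go: {3,4,5,6,7,8,9} 15
  8 to go: {2,3,4,5,6,7,8,9} 15
  if 0:f drops first: 15 orders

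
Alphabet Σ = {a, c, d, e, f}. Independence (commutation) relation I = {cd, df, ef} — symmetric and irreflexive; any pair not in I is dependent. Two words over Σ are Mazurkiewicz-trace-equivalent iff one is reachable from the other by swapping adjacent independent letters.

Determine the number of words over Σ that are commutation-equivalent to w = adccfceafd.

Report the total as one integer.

10

piece 0:a — minimal
piece 1:d rests on {0:a}
piece 2:c rests on {0:a}
piece 3:c rests on {2:c}
piece 4:f rests on {3:c}
piece 5:c rests on {4:f}
piece 6:e rests on {1:d, 5:c}
piece 7:a rests on {6:e}
piece 8:f rests on {7:a}
piece 9:d rests on {7:a}
minimal pieces: {0:a}
ways to finish when only these pieces remain (= sum over removing one remaining piece with nothing left below it):
  1 left: {8}→1  {9}→1
  2 left: {8,9}→2
  3 left: {7,8,9}→2
  4 left: {6,7,8,9}→2
  5 left: {1,6,7,8,9}→2  {5,6,7,8,9}→2
  6 left: {1,5,6,7,8,9}→4  {4,5,6,7,8,9}→2
  7 left: {1,4,5,6,7,8,9}→6  {3,4,5,6,7,8,9}→2
  8 left: {1,3,4,5,6,7,8,9}→8  {2,3,4,5,6,7,8,9}→2
  placing 0:a first → 10 extensions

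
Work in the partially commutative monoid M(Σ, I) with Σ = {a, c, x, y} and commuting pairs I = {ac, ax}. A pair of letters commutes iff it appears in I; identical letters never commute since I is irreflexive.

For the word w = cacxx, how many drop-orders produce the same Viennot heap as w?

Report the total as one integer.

piece 0:c — minimal
piece 1:a — minimal
piece 2:c rests on {0:c}
piece 3:x rests on {2:c}
piece 4:x rests on {3:x}
minimal pieces: {0:c, 1:a}
ways to finish when only these pieces remain (= sum over removing one remaining piece with nothing left below it):
  1 left: {1}→1  {4}→1
  2 left: {1,4}→2  {3,4}→1
  3 left: {1,3,4}→3  {2,3,4}→1
  placing 0:c first → 4 extensions
  placing 1:a first → 1 extensions
total linear extensions = 5

5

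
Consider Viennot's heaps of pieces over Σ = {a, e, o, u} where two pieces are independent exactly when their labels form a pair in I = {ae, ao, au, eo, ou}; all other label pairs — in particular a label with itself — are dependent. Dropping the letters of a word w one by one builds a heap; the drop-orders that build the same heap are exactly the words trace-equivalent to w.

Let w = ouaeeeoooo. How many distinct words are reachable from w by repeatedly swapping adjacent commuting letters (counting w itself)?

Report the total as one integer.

1260

0(o) covers ∅
1(u) covers ∅
2(a) covers ∅
3(e) covers 1:u
4(e) covers 3:e
5(e) covers 4:e
6(o) covers 0:o
7(o) covers 6:o
8(o) covers 7:o
9(o) covers 8:o
floor of heap: 0:o, 1:u, 2:a
completions by unplaced set U, small U first (add the entries for U minus each lowest piece of U):
  |U|=1: {2}:1  {5}:1  {9}:1
  |U|=2: {2,5}:2  {2,9}:2  {4,5}:1  {5,9}:2  {8,9}:1
  |U|=3: {2,4,5}:3  {2,5,9}:6  {2,8,9}:3  {3,4,5}:1  {4,5,9}:3  {5,8,9}:3  {7,8,9}:1
  |U|=4: {1,3,4,5}:1  {2,3,4,5}:4  {2,4,5,9}:12  {2,5,8,9}:12  {2,7,8,9}:4  {3,4,5,9}:4  {4,5,8,9}:6  {5,7,8,9}:4  {6,7,8,9}:1
  |U|=5: {0,6,7,8,9}:1  {1,2,3,4,5}:5  {1,3,4,5,9}:5  {2,3,4,5,9}:20  {2,4,5,8,9}:30  {2,5,7,8,9}:20  {2,6,7,8,9}:5  {3,4,5,8,9}:10  {4,5,7,8,9}:10  {5,6,7,8,9}:5
  |U|=6: {0,2,6,7,8,9}:6  {0,5,6,7,8,9}:6  {1,2,3,4,5,9}:30  {1,3,4,5,8,9}:15  {2,3,4,5,8,9}:60  {2,4,5,7,8,9}:60  {2,5,6,7,8,9}:30  {3,4,5,7,8,9}:20  {4,5,6,7,8,9}:15
  |U|=7: {0,2,5,6,7,8,9}:42  {0,4,5,6,7,8,9}:21  {1,2,3,4,5,8,9}:105  {1,3,4,5,7,8,9}:35  {2,3,4,5,7,8,9}:140  {2,4,5,6,7,8,9}:105  {3,4,5,6,7,8,9}:35
  |U|=8: {0,2,4,5,6,7,8,9}:168  {0,3,4,5,6,7,8,9}:56  {1,2,3,4,5,7,8,9}:280  {1,3,4,5,6,7,8,9}:70  {2,3,4,5,6,7,8,9}:280
  start at 0(o): 630
  start at 1(u): 504
  start at 2(a): 126
sum over floor = 1260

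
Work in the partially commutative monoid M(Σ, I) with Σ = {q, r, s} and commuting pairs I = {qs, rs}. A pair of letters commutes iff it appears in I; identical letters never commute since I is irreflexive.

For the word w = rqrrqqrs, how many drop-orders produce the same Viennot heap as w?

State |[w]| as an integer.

8

#0=r has no predecessor
#1=q depends on [0:r]
#2=r depends on [1:q]
#3=r depends on [2:r]
#4=q depends on [3:r]
#5=q depends on [4:q]
#6=r depends on [5:q]
#7=s has no predecessor
sources: [0:r, 7:s]
N(rest) = Σ N(rest − s) over sources s of rest; N(one piece) = 1:
  size 1 → [6]=1  [7]=1
  size 2 → [5,6]=1  [6,7]=2
  size 3 → [4,5,6]=1  [5,6,7]=3
  size 4 → [3,4,5,6]=1  [4,5,6,7]=4
  size 5 → [2,3,4,5,6]=1  [3,4,5,6,7]=5
  size 6 → [1,2,3,4,5,6]=1  [2,3,4,5,6,7]=6
  first=0(r) contributes 7
  first=7(s) contributes 1
|[w]| = 8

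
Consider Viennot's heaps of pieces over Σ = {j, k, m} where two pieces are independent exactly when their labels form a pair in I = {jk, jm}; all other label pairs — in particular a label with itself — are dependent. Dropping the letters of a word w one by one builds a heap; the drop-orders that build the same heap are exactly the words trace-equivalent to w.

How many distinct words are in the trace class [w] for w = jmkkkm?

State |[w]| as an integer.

6

#0=j has no predecessor
#1=m has no predecessor
#2=k depends on [1:m]
#3=k depends on [2:k]
#4=k depends on [3:k]
#5=m depends on [4:k]
sources: [0:j, 1:m]
N(rest) = Σ N(rest − s) over sources s of rest; N(one piece) = 1:
  size 1 → [0]=1  [5]=1
  size 2 → [0,5]=2  [4,5]=1
  size 3 → [0,4,5]=3  [3,4,5]=1
  size 4 → [0,3,4,5]=4  [2,3,4,5]=1
  first=0(j) contributes 1
  first=1(m) contributes 5
|[w]| = 6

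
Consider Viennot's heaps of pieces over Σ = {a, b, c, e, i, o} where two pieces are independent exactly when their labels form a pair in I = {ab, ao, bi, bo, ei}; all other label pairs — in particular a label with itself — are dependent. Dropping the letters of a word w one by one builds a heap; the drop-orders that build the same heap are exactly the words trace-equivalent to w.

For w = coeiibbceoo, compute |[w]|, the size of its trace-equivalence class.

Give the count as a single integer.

#0=c has no predecessor
#1=o depends on [0:c]
#2=e depends on [1:o]
#3=i depends on [1:o]
#4=i depends on [3:i]
#5=b depends on [2:e]
#6=b depends on [5:b]
#7=c depends on [4:i, 6:b]
#8=e depends on [7:c]
#9=o depends on [8:e]
#10=o depends on [9:o]
sources: [0:c]
N(rest) = Σ N(rest − s) over sources s of rest; N(one piece) = 1:
  size 1 → [10]=1
  size 2 → [9,10]=1
  size 3 → [8,9,10]=1
  size 4 → [7,8,9,10]=1
  size 5 → [4,7,8,9,10]=1  [6,7,8,9,10]=1
  size 6 → [3,4,7,8,9,10]=1  [4,6,7,8,9,10]=2  [5,6,7,8,9,10]=1
  size 7 → [2,5,6,7,8,9,10]=1  [3,4,6,7,8,9,10]=3  [4,5,6,7,8,9,10]=3
  size 8 → [2,4,5,6,7,8,9,10]=4  [3,4,5,6,7,8,9,10]=6
  size 9 → [2,3,4,5,6,7,8,9,10]=10
  first=0(c) contributes 10

10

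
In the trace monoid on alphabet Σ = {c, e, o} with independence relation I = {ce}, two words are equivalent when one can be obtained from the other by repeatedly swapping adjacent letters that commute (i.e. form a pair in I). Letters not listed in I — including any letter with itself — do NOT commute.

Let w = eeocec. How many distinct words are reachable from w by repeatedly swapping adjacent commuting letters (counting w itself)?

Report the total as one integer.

drop 0:e onto floor
drop 1:e onto {0:e}
drop 2:o onto {1:e}
drop 3:c onto {2:o}
drop 4:e onto {2:o}
drop 5:c onto {3:c}
ground layer = {0:e}
drop-orders for the pieces not yet dropped (sum over which currently-grounded one goes next):
  1 to go: {4} 1  {5} 1
  2 to go: {3,5} 1  {4,5} 2
  3 to go: {3,4,5} 3
  4 to go: {2,3,4,5} 3
  if 0:e drops first: 3 orders

3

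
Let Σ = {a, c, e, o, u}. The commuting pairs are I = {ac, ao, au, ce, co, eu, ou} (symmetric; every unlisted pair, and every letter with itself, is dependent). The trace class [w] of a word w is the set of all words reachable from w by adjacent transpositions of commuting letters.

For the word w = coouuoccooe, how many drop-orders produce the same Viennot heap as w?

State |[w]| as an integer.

462

#0=c has no predecessor
#1=o has no predecessor
#2=o depends on [1:o]
#3=u depends on [0:c]
#4=u depends on [3:u]
#5=o depends on [2:o]
#6=c depends on [4:u]
#7=c depends on [6:c]
#8=o depends on [5:o]
#9=o depends on [8:o]
#10=e depends on [9:o]
sources: [0:c, 1:o]
N(rest) = Σ N(rest − s) over sources s of rest; N(one piece) = 1:
  size 1 → [7]=1  [10]=1
  size 2 → [6,7]=1  [7,10]=2  [9,10]=1
  size 3 → [4,6,7]=1  [6,7,10]=3  [7,9,10]=3  [8,9,10]=1
  size 4 → [3,4,6,7]=1  [4,6,7,10]=4  [5,8,9,10]=1  [6,7,9,10]=6  [7,8,9,10]=4
  size 5 → [0,3,4,6,7]=1  [2,5,8,9,10]=1  [3,4,6,7,10]=5  [4,6,7,9,10]=10  [5,7,8,9,10]=5  [6,7,8,9,10]=10
  size 6 → [0,3,4,6,7,10]=6  [1,2,5,8,9,10]=1  [2,5,7,8,9,10]=6  [3,4,6,7,9,10]=15  [4,6,7,8,9,10]=20  [5,6,7,8,9,10]=15
  size 7 → [0,3,4,6,7,9,10]=21  [1,2,5,7,8,9,10]=7  [2,5,6,7,8,9,10]=21  [3,4,6,7,8,9,10]=35  [4,5,6,7,8,9,10]=35
  size 8 → [0,3,4,6,7,8,9,10]=56  [1,2,5,6,7,8,9,10]=28  [2,4,5,6,7,8,9,10]=56  [3,4,5,6,7,8,9,10]=70
  size 9 → [0,3,4,5,6,7,8,9,10]=126  [1,2,4,5,6,7,8,9,10]=84  [2,3,4,5,6,7,8,9,10]=126
  first=0(c) contributes 210
  first=1(o) contributes 252
|[w]| = 462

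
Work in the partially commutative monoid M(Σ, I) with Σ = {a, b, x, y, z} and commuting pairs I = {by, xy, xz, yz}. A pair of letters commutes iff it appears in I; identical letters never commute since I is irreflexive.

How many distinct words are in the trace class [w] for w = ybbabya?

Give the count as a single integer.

#0=y has no predecessor
#1=b has no predecessor
#2=b depends on [1:b]
#3=a depends on [0:y, 2:b]
#4=b depends on [3:a]
#5=y depends on [3:a]
#6=a depends on [4:b, 5:y]
sources: [0:y, 1:b]
N(rest) = Σ N(rest − s) over sources s of rest; N(one piece) = 1:
  size 1 → [6]=1
  size 2 → [4,6]=1  [5,6]=1
  size 3 → [4,5,6]=2
  size 4 → [3,4,5,6]=2
  size 5 → [0,3,4,5,6]=2  [2,3,4,5,6]=2
  first=0(y) contributes 2
  first=1(b) contributes 4
|[w]| = 6

6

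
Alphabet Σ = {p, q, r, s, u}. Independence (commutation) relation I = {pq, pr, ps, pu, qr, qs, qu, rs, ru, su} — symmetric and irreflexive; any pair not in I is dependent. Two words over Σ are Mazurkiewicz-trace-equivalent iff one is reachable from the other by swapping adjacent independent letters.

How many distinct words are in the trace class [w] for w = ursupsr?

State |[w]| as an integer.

piece 0:u — minimal
piece 1:r — minimal
piece 2:s — minimal
piece 3:u rests on {0:u}
piece 4:p — minimal
piece 5:s rests on {2:s}
piece 6:r rests on {1:r}
minimal pieces: {0:u, 1:r, 2:s, 4:p}
ways to finish when only these pieces remain (= sum over removing one remaining piece with nothing left below it):
  1 left: {3}→1  {4}→1  {5}→1  {6}→1
  2 left: {0,3}→1  {1,6}→1  {2,5}→1  {3,4}→2  {3,5}→2  {3,6}→2  {4,5}→2  {4,6}→2  {5,6}→2
  3 left: {0,3,4}→3  {0,3,5}→3  {0,3,6}→3  {1,3,6}→3  {1,4,6}→3  {1,5,6}→3  {2,3,5}→3  {2,4,5}→3  {2,5,6}→3  {3,4,5}→6  {3,4,6}→6  {3,5,6}→6  {4,5,6}→6
  4 left: {0,1,3,6}→6  {0,2,3,5}→6  {0,3,4,5}→12  {0,3,4,6}→12  {0,3,5,6}→12  {1,2,5,6}→6  {1,3,4,6}→12  {1,3,5,6}→12  {1,4,5,6}→12  {2,3,4,5}→12  {2,3,5,6}→12  {2,4,5,6}→12  {3,4,5,6}→24
  5 left: {0,1,3,4,6}→30  {0,1,3,5,6}→30  {0,2,3,4,5}→30  {0,2,3,5,6}→30  {0,3,4,5,6}→60  {1,2,3,5,6}→30  {1,2,4,5,6}→30  {1,3,4,5,6}→60  {2,3,4,5,6}→60
  placing 0:u first → 180 extensions
  placing 1:r first → 180 extensions
  placing 2:s first → 180 extensions
  placing 4:p first → 90 extensions
total linear extensions = 630

630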